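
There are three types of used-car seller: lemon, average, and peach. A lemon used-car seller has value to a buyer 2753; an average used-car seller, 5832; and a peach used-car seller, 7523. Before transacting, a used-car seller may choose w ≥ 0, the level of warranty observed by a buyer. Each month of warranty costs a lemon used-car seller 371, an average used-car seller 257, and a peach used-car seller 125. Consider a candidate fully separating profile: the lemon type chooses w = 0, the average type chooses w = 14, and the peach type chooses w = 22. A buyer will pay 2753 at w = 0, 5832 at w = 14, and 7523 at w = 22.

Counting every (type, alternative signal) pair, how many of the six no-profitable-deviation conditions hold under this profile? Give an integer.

Lemon (own payoff 2753): to w=14 gives 5832 − 371×14 = 638 → no gain ✓; to w=22 gives 7523 − 371×22 = -639 → no gain ✓.
Average (own payoff 5832 − 257×14 = 2234): to w=0 gives 2753 → profitable ✗; to w=22 gives 7523 − 257×22 = 1869 → no gain ✓.
Peach (own payoff 7523 − 125×22 = 4773): to w=0 gives 2753 → no gain ✓; to w=14 gives 5832 − 125×14 = 4082 → no gain ✓.
5 of the 6 constraints hold; not an equilibrium.

5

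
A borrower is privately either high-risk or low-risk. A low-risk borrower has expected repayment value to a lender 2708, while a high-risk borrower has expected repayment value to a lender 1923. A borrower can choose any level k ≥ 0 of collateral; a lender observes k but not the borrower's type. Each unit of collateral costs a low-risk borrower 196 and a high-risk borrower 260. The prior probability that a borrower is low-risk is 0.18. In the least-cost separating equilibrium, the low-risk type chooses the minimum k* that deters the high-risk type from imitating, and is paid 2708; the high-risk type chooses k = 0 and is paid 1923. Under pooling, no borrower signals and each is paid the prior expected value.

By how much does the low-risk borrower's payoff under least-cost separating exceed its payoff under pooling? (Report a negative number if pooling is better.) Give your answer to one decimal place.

Least-cost separating signal: k* solves 1923 = 2708 − 260·k*, so k* = (2708 − 1923)/260 ≈ 3.0192.
Low-risk type's separating payoff: 2708 − 196 × k* = 2708 − 196 × (2708 − 1923)/260 = 2708 − 153860/260 ≈ 2116.231.
Pooling payoff: 0.18 × 2708 + 0.82 × 1923 = 2064.3.
Difference: 2116.231 − 2064.3 = 51.931, i.e. 51.9 to one decimal place.
The low-risk type prefers to separate.

51.9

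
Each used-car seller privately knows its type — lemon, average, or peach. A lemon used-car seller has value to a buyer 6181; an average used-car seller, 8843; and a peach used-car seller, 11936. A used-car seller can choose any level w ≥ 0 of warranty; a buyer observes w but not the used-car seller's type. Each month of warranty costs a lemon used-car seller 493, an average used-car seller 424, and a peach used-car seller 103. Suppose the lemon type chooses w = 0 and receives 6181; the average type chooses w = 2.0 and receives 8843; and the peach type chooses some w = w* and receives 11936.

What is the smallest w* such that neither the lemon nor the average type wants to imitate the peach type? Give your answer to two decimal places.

Average type (on-path payoff 8843 − 424×2.0 = 7995) won't mimic when 7995 ≥ 11936 − 424·w*, i.e. w* ≥ 9.29.
Lemon type (on-path payoff 6181) won't mimic when 6181 ≥ 11936 − 493·w*, i.e. w* ≥ 11.67.
Both must hold, so w* = max(11.67, 9.29) = 11.67. The lemon type's constraint binds.

11.67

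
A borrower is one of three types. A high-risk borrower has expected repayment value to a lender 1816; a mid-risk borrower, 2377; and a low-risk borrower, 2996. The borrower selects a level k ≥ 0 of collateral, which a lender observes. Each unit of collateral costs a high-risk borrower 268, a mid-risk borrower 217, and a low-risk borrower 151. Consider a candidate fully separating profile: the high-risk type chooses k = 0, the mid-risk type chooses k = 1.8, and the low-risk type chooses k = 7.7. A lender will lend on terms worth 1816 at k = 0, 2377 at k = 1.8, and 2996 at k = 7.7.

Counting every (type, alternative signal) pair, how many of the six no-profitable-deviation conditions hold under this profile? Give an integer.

4

Mid-risk (own payoff 2377 − 217×1.8 = 1986.4): to k=0 gives 1816 → no gain ✓; to k=7.7 gives 2996 − 217×7.7 = 1325.1 → no gain ✓.
Low-risk (own payoff 2996 − 151×7.7 = 1833.3): to k=0 gives 1816 → no gain ✓; to k=1.8 gives 2377 − 151×1.8 = 2105.2 → profitable ✗.
High-risk (own payoff 1816): to k=1.8 gives 2377 − 268×1.8 = 1894.6 → profitable ✗; to k=7.7 gives 2996 − 268×7.7 = 932.4 → no gain ✓.
4 of the 6 constraints hold; not an equilibrium.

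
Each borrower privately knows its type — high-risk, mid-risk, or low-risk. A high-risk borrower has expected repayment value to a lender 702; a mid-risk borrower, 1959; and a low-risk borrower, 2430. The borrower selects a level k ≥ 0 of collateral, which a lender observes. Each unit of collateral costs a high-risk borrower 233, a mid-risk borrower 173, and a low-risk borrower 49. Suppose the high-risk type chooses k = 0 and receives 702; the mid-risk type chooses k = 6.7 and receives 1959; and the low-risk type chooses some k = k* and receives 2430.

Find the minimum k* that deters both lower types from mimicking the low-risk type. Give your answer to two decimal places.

9.42

Mid-risk type (on-path payoff 1959 − 173×6.7 = 799.9) won't mimic when 799.9 ≥ 2430 − 173·k*, i.e. k* ≥ 9.42.
High-risk type (on-path payoff 702) won't mimic when 702 ≥ 2430 − 233·k*, i.e. k* ≥ 7.42.
Both must hold, so k* = max(7.42, 9.42) = 9.42. The mid-risk type's constraint binds.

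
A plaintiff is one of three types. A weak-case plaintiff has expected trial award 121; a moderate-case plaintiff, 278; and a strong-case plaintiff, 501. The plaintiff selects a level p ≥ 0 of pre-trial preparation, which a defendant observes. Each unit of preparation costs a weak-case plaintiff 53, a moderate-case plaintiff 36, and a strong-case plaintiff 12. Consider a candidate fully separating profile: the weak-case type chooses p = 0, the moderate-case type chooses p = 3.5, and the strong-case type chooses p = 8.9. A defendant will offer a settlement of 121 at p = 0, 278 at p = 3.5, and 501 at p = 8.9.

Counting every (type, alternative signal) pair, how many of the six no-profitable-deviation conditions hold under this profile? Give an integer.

Weak-case (own payoff 121): to p=3.5 gives 278 − 53×3.5 = 92.5 → no gain ✓; to p=8.9 gives 501 − 53×8.9 = 29.3 → no gain ✓.
Moderate-case (own payoff 278 − 36×3.5 = 152): to p=0 gives 121 → no gain ✓; to p=8.9 gives 501 − 36×8.9 = 180.6 → profitable ✗.
Strong-case (own payoff 501 − 12×8.9 = 394.2): to p=0 gives 121 → no gain ✓; to p=3.5 gives 278 − 12×3.5 = 236 → no gain ✓.
5 of the 6 constraints hold; not an equilibrium.

5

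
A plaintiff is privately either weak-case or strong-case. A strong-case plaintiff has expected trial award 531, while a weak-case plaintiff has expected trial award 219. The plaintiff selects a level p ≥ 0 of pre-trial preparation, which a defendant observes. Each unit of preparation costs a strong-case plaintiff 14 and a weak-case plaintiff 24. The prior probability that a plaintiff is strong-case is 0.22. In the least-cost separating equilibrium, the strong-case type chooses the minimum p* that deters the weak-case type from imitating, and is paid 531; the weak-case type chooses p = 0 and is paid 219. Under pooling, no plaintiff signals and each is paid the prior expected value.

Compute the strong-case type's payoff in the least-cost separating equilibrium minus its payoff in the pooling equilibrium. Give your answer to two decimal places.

61.36

Least-cost separating signal: p* solves 219 = 531 − 24·p*, so p* = (531 − 219)/24 = 13.
Strong-case type's separating payoff: 531 − 14 × p* = 531 − 14 × (531 − 219)/24 = 531 − 4368/24 = 349.
Pooling payoff: 0.22 × 531 + 0.78 × 219 = 287.64.
Difference: 349 − 287.64 = 61.36.
The strong-case type prefers to separate.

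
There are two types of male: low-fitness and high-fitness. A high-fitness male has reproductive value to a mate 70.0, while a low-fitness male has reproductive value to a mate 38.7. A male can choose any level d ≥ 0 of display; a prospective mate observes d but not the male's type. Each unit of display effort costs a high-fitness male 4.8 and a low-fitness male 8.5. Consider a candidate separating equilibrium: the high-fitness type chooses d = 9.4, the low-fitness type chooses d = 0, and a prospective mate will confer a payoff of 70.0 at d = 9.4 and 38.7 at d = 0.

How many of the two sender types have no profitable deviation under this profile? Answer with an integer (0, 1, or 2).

1

Low-fitness type: stay at 0 → 38.7; mimic → 70.0 − 8.5 × 9.4 = -9.9. IC holds (38.7 ≥ -9.9).
High-fitness type: signal → 70.0 − 4.8 × 9.4 = 24.88; deviate to 0 → 38.7. IC fails (24.88 < 38.7).
1 of 2 constraints hold, so this profile is not an equilibrium.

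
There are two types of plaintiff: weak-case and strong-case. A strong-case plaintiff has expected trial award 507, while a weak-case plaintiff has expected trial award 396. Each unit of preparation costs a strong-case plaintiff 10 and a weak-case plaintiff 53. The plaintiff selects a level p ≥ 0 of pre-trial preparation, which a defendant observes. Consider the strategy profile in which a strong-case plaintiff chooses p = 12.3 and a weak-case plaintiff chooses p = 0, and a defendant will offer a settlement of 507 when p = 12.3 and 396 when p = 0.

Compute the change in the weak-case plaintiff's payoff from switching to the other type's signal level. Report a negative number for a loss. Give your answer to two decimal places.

Playing p = 0 the weak-case plaintiff receives 396.
Deviating to p = 12.3 brings payment 507 at cost 53 × 12.3 = 651.9, netting -144.9.
Gain from deviating: -144.9 − 396 = -540.90.
The gain is negative, so the weak-case type's incentive-compatibility constraint is satisfied.

-540.90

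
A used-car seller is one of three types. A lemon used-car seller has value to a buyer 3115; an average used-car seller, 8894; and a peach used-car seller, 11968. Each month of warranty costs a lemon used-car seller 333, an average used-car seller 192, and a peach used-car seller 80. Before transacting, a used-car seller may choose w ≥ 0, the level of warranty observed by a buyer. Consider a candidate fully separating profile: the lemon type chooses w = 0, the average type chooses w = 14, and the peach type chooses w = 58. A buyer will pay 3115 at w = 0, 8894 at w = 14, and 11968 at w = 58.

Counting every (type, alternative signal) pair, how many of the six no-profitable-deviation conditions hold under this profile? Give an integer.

Peach (own payoff 11968 − 80×58 = 7328): to w=0 gives 3115 → no gain ✓; to w=14 gives 8894 − 80×14 = 7774 → profitable ✗.
Average (own payoff 8894 − 192×14 = 6206): to w=0 gives 3115 → no gain ✓; to w=58 gives 11968 − 192×58 = 832 → no gain ✓.
Lemon (own payoff 3115): to w=14 gives 8894 − 333×14 = 4232 → profitable ✗; to w=58 gives 11968 − 333×58 = -7346 → no gain ✓.
4 of the 6 constraints hold; not an equilibrium.

4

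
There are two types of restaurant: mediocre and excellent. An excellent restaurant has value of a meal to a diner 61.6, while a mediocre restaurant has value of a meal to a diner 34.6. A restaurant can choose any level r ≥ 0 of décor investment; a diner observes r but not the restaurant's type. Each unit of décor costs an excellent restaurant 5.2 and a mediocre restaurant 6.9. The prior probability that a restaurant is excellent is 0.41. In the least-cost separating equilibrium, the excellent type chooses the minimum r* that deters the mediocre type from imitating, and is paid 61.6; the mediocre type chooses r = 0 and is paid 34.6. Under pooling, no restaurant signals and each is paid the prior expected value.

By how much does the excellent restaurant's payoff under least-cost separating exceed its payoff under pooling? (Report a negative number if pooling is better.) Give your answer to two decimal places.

Least-cost separating signal: r* solves 34.6 = 61.6 − 6.9·r*, so r* = (61.6 − 34.6)/6.9 ≈ 3.9130.
Excellent type's separating payoff: 61.6 − 5.2 × r* = 61.6 − 5.2 × (61.6 − 34.6)/6.9 = 61.6 − 140.4/6.9 ≈ 41.2522.
Pooling payoff: 0.41 × 61.6 + 0.59 × 34.6 = 45.67.
Difference: 41.2522 − 45.67 = -4.4178, i.e. -4.42 to two decimal places.
The excellent type would prefer the pooling outcome.

-4.42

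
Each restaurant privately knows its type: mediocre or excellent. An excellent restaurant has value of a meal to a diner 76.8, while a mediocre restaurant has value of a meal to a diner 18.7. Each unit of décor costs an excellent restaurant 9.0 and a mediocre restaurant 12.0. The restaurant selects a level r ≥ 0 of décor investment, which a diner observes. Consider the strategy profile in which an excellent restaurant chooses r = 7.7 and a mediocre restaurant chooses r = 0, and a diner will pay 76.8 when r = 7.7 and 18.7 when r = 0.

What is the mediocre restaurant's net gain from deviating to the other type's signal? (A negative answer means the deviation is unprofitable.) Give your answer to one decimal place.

-34.3

Playing r = 0 the mediocre restaurant receives 18.7.
Deviating to r = 7.7 brings payment 76.8 at cost 12.0 × 7.7 = 92.4, netting -15.6.
Gain from deviating: -15.6 − 18.7 = -34.3.
The gain is negative, so the mediocre type's incentive-compatibility constraint is satisfied.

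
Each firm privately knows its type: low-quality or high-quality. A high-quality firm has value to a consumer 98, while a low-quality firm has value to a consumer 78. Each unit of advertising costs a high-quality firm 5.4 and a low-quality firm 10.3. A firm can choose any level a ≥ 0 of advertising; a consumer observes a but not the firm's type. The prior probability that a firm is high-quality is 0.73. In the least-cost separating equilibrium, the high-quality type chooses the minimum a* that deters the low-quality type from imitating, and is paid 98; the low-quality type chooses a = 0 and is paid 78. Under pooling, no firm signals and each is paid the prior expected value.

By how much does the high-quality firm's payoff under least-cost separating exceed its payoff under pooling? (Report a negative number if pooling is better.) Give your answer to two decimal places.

-5.09

Least-cost separating signal: a* solves 78 = 98 − 10.3·a*, so a* = (98 − 78)/10.3 ≈ 1.9417.
High-quality type's separating payoff: 98 − 5.4 × a* = 98 − 5.4 × (98 − 78)/10.3 = 98 − 108/10.3 ≈ 87.5146.
Pooling payoff: 0.73 × 98 + 0.27 × 78 = 92.6.
Difference: 87.5146 − 92.6 = -5.0854, i.e. -5.09 to two decimal places.
The high-quality type would prefer the pooling outcome.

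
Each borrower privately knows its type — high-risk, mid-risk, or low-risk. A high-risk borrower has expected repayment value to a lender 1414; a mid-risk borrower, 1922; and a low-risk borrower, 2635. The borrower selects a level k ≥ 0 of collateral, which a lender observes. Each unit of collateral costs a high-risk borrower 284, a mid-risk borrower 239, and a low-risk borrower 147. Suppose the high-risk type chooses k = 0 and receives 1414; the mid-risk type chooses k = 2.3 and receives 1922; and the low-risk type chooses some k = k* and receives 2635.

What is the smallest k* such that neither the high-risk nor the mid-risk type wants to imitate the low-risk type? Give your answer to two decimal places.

5.28

High-risk type (on-path payoff 1414) won't mimic when 1414 ≥ 2635 − 284·k*, i.e. k* ≥ 4.30.
Mid-risk type (on-path payoff 1922 − 239×2.3 = 1372.3) won't mimic when 1372.3 ≥ 2635 − 239·k*, i.e. k* ≥ 5.28.
Both must hold, so k* = max(4.30, 5.28) = 5.28. The mid-risk type's constraint binds.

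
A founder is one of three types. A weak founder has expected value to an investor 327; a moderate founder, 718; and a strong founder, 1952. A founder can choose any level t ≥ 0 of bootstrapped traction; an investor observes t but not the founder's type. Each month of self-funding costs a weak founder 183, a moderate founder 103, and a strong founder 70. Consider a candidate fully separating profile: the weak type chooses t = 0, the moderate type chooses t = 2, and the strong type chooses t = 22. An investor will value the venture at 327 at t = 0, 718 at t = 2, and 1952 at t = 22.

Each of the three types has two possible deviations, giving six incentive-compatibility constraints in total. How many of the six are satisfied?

Strong (own payoff 1952 − 70×22 = 412): to t=0 gives 327 → no gain ✓; to t=2 gives 718 − 70×2 = 578 → profitable ✗.
Moderate (own payoff 718 − 103×2 = 512): to t=0 gives 327 → no gain ✓; to t=22 gives 1952 − 103×22 = -314 → no gain ✓.
Weak (own payoff 327): to t=2 gives 718 − 183×2 = 352 → profitable ✗; to t=22 gives 1952 − 183×22 = -2074 → no gain ✓.
4 of the 6 constraints hold; not an equilibrium.

4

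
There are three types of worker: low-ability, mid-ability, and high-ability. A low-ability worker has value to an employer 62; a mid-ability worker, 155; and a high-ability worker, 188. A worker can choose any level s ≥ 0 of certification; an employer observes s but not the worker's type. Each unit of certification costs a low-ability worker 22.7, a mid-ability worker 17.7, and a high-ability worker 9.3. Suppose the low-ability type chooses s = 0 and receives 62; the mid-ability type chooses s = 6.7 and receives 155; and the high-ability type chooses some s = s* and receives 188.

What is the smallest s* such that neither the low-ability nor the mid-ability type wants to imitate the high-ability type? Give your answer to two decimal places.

Mid-ability type (on-path payoff 155 − 17.7×6.7 = 36.41) won't mimic when 36.41 ≥ 188 − 17.7·s*, i.e. s* ≥ 8.56.
Low-ability type (on-path payoff 62) won't mimic when 62 ≥ 188 − 22.7·s*, i.e. s* ≥ 5.55.
Both must hold, so s* = max(5.55, 8.56) = 8.56. The mid-ability type's constraint binds.

8.56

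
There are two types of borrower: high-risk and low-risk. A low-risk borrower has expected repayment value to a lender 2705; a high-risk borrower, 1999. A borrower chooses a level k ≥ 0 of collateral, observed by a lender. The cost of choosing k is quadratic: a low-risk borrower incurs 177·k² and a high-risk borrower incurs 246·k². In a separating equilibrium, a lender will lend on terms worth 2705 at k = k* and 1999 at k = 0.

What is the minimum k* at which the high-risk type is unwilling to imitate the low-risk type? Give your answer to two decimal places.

The high-risk type at k = 0 receives 1999; imitating at k* yields 2705 − 246·k*².
Indifference: 1999 = 2705 − 246·k*², so k*² = (2705 − 1999) / 246 ≈ 2.8699.
k* = √2.8699 ≈ 1.69.

1.69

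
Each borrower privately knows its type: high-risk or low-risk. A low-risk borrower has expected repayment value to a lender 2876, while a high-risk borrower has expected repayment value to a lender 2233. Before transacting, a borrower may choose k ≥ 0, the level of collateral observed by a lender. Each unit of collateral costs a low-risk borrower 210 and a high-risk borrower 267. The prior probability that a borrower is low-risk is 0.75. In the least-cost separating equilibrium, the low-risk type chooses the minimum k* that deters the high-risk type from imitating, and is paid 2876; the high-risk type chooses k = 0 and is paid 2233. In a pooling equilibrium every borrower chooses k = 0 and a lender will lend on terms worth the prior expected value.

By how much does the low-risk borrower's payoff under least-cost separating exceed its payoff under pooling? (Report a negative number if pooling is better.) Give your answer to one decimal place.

-345.0

Least-cost separating signal: k* solves 2233 = 2876 − 267·k*, so k* = (2876 − 2233)/267 ≈ 2.4082.
Low-risk type's separating payoff: 2876 − 210 × k* = 2876 − 210 × (2876 − 2233)/267 = 2876 − 135030/267 ≈ 2370.270.
Pooling payoff: 0.75 × 2876 + 0.25 × 2233 = 2715.25.
Difference: 2370.270 − 2715.25 = -344.98, i.e. -345.0 to one decimal place.
The low-risk type would prefer the pooling outcome.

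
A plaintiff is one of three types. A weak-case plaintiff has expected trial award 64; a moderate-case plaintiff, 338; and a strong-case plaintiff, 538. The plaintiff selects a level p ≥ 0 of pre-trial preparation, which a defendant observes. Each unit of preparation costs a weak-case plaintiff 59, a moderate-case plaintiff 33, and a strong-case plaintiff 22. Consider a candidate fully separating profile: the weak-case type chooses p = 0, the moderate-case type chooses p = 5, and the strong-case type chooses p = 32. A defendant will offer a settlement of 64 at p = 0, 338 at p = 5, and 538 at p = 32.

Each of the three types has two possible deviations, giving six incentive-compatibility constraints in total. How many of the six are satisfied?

Weak-case (own payoff 64): to p=5 gives 338 − 59×5 = 43 → no gain ✓; to p=32 gives 538 − 59×32 = -1350 → no gain ✓.
Strong-case (own payoff 538 − 22×32 = -166): to p=0 gives 64 → profitable ✗; to p=5 gives 338 − 22×5 = 228 → profitable ✗.
Moderate-case (own payoff 338 − 33×5 = 173): to p=0 gives 64 → no gain ✓; to p=32 gives 538 − 33×32 = -518 → no gain ✓.
4 of the 6 constraints hold; not an equilibrium.

4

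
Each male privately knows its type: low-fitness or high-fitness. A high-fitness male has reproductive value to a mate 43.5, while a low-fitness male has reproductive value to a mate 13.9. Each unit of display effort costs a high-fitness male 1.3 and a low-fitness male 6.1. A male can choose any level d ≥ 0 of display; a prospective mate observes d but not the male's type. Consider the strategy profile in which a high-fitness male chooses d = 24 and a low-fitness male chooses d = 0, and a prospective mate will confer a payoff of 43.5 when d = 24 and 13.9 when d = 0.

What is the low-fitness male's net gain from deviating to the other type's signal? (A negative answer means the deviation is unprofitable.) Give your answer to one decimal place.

-116.8

Playing d = 0 the low-fitness male receives 13.9.
Deviating to d = 24 brings payment 43.5 at cost 6.1 × 24 = 146.4, netting -102.9.
Gain from deviating: -102.9 − 13.9 = -116.8.
The gain is negative, so the low-fitness type's incentive-compatibility constraint is satisfied.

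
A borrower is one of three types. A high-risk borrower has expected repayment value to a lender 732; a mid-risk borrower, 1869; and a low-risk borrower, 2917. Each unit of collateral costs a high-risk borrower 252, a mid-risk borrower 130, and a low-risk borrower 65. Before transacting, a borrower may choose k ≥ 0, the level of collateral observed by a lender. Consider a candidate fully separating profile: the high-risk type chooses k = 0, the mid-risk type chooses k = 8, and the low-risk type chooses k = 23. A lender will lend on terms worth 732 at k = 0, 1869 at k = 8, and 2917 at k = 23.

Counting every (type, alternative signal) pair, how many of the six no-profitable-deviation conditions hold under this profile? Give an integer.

Low-risk (own payoff 2917 − 65×23 = 1422): to k=0 gives 732 → no gain ✓; to k=8 gives 1869 − 65×8 = 1349 → no gain ✓.
Mid-risk (own payoff 1869 − 130×8 = 829): to k=0 gives 732 → no gain ✓; to k=23 gives 2917 − 130×23 = -73 → no gain ✓.
High-risk (own payoff 732): to k=8 gives 1869 − 252×8 = -147 → no gain ✓; to k=23 gives 2917 − 252×23 = -2879 → no gain ✓.
6 of the 6 constraints hold; this profile is a separating equilibrium.

6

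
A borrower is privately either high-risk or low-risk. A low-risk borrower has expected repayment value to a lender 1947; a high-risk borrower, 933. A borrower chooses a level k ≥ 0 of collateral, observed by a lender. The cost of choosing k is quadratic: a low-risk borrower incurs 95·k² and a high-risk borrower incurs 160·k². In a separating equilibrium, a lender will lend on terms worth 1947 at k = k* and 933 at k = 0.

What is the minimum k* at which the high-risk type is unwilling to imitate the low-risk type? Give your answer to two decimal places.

2.52

The high-risk type at k = 0 receives 933; imitating at k* yields 1947 − 160·k*².
Indifference: 933 = 1947 − 160·k*², so k*² = (1947 − 933) / 160 = 6.3375.
k* = √6.3375 ≈ 2.52.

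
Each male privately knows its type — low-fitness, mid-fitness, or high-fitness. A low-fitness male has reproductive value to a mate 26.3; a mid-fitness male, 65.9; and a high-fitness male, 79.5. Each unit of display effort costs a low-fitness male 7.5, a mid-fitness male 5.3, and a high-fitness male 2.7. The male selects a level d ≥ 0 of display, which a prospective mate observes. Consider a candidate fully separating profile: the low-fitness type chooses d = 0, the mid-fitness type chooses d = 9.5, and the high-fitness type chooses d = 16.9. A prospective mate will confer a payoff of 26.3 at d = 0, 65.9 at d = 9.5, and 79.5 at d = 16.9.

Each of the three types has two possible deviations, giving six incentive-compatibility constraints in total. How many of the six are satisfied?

4

High-fitness (own payoff 79.5 − 2.7×16.9 = 33.87): to d=0 gives 26.3 → no gain ✓; to d=9.5 gives 65.9 − 2.7×9.5 = 40.25 → profitable ✗.
Mid-fitness (own payoff 65.9 − 5.3×9.5 = 15.55): to d=0 gives 26.3 → profitable ✗; to d=16.9 gives 79.5 − 5.3×16.9 = -10.07 → no gain ✓.
Low-fitness (own payoff 26.3): to d=9.5 gives 65.9 − 7.5×9.5 = -5.35 → no gain ✓; to d=16.9 gives 79.5 − 7.5×16.9 = -47.25 → no gain ✓.
4 of the 6 constraints hold; not an equilibrium.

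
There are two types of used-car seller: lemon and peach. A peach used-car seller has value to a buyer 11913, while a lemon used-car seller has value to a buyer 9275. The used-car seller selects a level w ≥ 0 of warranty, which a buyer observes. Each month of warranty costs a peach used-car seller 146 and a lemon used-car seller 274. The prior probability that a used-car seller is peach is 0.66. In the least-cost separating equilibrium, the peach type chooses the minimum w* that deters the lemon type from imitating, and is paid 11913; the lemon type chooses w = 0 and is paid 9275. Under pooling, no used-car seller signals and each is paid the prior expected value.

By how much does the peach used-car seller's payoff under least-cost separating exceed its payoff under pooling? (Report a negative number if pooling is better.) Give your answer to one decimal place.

Least-cost separating signal: w* solves 9275 = 11913 − 274·w*, so w* = (11913 − 9275)/274 ≈ 9.6277.
Peach type's separating payoff: 11913 − 146 × w* = 11913 − 146 × (11913 − 9275)/274 = 11913 − 385148/274 ≈ 10507.350.
Pooling payoff: 0.66 × 11913 + 0.34 × 9275 = 11016.08.
Difference: 10507.350 − 11016.08 = -508.73, i.e. -508.7 to one decimal place.
The peach type would prefer the pooling outcome.

-508.7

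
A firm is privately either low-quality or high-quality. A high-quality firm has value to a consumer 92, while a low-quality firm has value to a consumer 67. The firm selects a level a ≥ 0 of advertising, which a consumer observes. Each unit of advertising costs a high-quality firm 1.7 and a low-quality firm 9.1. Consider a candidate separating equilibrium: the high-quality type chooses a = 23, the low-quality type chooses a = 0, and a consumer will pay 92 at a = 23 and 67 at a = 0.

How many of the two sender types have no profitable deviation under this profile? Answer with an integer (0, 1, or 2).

Low-quality type: stay at 0 → 67; mimic → 92 − 9.1 × 23 = -117.3. IC holds (67 ≥ -117.3).
High-quality type: signal → 92 − 1.7 × 23 = 52.9; deviate to 0 → 67. IC fails (52.9 < 67).
1 of 2 constraints hold, so this profile is not an equilibrium.

1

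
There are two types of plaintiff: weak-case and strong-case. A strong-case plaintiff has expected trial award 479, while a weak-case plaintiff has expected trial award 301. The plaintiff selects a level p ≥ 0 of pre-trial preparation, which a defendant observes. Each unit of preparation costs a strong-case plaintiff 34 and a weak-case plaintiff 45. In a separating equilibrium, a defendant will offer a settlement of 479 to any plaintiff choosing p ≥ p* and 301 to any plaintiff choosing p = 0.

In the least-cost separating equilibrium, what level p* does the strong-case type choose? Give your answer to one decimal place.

A weak-case plaintiff choosing p = 0 receives 301.
Imitating at p* instead would pay 479 at cost 45·p*, netting 479 − 45·p*.
Indifference: 301 = 479 − 45·p*, so p* = (479 − 301) / 45 ≈ 4.0.
At p* the weak-case type's incentive constraint just binds; the strong-case type strictly prefers p* since its per-unit cost is lower.

4.0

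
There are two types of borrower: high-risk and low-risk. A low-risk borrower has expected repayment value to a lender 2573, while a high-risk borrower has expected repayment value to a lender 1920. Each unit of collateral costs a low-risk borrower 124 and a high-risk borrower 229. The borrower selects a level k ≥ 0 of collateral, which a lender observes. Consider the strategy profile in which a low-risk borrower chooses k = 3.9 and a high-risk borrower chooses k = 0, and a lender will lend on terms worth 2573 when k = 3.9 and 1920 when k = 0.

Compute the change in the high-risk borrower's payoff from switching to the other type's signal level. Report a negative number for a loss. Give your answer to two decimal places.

-240.10

Playing k = 0 the high-risk borrower receives 1920.
Deviating to k = 3.9 brings payment 2573 at cost 229 × 3.9 = 893.1, netting 1679.9.
Gain from deviating: 1679.9 − 1920 = -240.10.
The gain is negative, so the high-risk type's incentive-compatibility constraint is satisfied.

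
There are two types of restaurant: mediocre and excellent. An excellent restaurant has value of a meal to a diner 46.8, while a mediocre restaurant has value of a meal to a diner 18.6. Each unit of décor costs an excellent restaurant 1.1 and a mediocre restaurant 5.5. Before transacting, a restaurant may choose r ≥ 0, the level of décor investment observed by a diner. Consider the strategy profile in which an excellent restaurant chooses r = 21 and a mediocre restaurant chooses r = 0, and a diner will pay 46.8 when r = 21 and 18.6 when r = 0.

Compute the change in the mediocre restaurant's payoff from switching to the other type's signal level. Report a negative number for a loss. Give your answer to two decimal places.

Playing r = 0 the mediocre restaurant receives 18.6.
Deviating to r = 21 brings payment 46.8 at cost 5.5 × 21 = 115.5, netting -68.7.
Gain from deviating: -68.7 − 18.6 = -87.30.
The gain is negative, so the mediocre type's incentive-compatibility constraint is satisfied.

-87.30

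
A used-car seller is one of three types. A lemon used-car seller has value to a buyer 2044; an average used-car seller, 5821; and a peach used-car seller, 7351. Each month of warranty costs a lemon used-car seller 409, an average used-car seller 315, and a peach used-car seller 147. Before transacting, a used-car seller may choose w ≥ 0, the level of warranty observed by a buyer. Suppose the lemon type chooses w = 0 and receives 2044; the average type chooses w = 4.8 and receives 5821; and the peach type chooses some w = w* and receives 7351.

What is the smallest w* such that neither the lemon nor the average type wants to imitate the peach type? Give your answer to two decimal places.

12.98

Lemon type (on-path payoff 2044) won't mimic when 2044 ≥ 7351 − 409·w*, i.e. w* ≥ 12.98.
Average type (on-path payoff 5821 − 315×4.8 = 4309) won't mimic when 4309 ≥ 7351 − 315·w*, i.e. w* ≥ 9.66.
Both must hold, so w* = max(12.98, 9.66) = 12.98. The lemon type's constraint binds.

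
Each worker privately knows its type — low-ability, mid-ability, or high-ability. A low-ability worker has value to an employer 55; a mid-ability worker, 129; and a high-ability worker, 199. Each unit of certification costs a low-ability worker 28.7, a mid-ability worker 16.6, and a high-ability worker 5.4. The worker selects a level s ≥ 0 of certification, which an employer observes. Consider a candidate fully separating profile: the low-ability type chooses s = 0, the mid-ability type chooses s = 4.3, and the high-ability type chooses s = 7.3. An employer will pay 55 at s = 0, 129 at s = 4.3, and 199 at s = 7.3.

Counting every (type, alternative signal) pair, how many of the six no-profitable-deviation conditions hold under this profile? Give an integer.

High-ability (own payoff 199 − 5.4×7.3 = 159.58): to s=0 gives 55 → no gain ✓; to s=4.3 gives 129 − 5.4×4.3 = 105.78 → no gain ✓.
Mid-ability (own payoff 129 − 16.6×4.3 = 57.62): to s=0 gives 55 → no gain ✓; to s=7.3 gives 199 − 16.6×7.3 = 77.82 → profitable ✗.
Low-ability (own payoff 55): to s=4.3 gives 129 − 28.7×4.3 = 5.59 → no gain ✓; to s=7.3 gives 199 − 28.7×7.3 = -10.51 → no gain ✓.
5 of the 6 constraints hold; not an equilibrium.

5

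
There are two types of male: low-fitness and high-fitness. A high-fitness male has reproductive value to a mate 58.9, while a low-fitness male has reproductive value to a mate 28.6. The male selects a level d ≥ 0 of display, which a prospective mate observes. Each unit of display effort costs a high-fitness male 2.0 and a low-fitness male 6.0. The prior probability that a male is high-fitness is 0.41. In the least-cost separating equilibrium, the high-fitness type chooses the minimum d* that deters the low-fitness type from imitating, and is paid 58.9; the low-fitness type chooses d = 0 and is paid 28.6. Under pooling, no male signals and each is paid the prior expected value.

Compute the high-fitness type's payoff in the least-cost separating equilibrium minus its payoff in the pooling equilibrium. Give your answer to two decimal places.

Least-cost separating signal: d* solves 28.6 = 58.9 − 6.0·d*, so d* = (58.9 − 28.6)/6.0 = 5.05.
High-fitness type's separating payoff: 58.9 − 2.0 × d* = 58.9 − 2.0 × (58.9 − 28.6)/6.0 = 58.9 − 60.6/6.0 = 48.8.
Pooling payoff: 0.41 × 58.9 + 0.59 × 28.6 = 41.023.
Difference: 48.8 − 41.023 = 7.777, i.e. 7.78 to two decimal places.
The high-fitness type prefers to separate.

7.78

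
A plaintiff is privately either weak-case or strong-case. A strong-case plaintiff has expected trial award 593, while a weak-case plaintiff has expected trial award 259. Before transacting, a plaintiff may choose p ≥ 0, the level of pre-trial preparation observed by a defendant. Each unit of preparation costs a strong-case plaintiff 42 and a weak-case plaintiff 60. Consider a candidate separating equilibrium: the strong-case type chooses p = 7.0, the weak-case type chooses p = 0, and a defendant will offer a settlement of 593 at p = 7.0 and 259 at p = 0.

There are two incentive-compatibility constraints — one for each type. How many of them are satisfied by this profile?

Strong-case type: signal → 593 − 42 × 7.0 = 299; deviate to 0 → 259. IC holds (299 ≥ 259).
Weak-case type: stay at 0 → 259; mimic → 593 − 60 × 7.0 = 173. IC holds (259 ≥ 173).
2 of 2 constraints hold, so this is a separating equilibrium.

2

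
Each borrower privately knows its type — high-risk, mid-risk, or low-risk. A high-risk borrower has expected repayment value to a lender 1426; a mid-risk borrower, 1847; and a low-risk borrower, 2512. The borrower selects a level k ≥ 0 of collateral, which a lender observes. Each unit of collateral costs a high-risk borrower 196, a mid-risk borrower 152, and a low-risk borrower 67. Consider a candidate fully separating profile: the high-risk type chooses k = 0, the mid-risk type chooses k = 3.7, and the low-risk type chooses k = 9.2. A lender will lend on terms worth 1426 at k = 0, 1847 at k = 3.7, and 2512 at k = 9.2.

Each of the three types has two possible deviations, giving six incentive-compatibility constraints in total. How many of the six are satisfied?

Low-risk (own payoff 2512 − 67×9.2 = 1895.6): to k=0 gives 1426 → no gain ✓; to k=3.7 gives 1847 − 67×3.7 = 1599.1 → no gain ✓.
Mid-risk (own payoff 1847 − 152×3.7 = 1284.6): to k=0 gives 1426 → profitable ✗; to k=9.2 gives 2512 − 152×9.2 = 1113.6 → no gain ✓.
High-risk (own payoff 1426): to k=3.7 gives 1847 − 196×3.7 = 1121.8 → no gain ✓; to k=9.2 gives 2512 − 196×9.2 = 708.8 → no gain ✓.
5 of the 6 constraints hold; not an equilibrium.

5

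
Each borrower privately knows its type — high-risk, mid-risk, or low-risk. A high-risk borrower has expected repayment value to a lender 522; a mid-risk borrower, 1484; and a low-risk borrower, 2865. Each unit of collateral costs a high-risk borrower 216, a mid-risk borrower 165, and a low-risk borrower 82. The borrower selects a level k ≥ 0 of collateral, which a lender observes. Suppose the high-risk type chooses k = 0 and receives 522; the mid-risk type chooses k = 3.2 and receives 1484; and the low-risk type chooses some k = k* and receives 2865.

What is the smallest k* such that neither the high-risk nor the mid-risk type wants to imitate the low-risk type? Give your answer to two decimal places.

11.57

Mid-risk type (on-path payoff 1484 − 165×3.2 = 956) won't mimic when 956 ≥ 2865 − 165·k*, i.e. k* ≥ 11.57.
High-risk type (on-path payoff 522) won't mimic when 522 ≥ 2865 − 216·k*, i.e. k* ≥ 10.85.
Both must hold, so k* = max(10.85, 11.57) = 11.57. The mid-risk type's constraint binds.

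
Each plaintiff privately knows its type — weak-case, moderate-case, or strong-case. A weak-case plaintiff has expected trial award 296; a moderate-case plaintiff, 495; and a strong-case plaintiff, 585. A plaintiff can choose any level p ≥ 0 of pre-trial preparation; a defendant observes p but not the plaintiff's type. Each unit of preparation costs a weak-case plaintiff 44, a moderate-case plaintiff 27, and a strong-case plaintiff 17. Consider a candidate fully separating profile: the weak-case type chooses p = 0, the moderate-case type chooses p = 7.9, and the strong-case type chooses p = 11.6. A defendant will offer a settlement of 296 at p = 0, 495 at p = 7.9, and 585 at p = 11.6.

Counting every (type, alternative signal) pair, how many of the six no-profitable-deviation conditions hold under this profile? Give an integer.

Moderate-case (own payoff 495 − 27×7.9 = 281.7): to p=0 gives 296 → profitable ✗; to p=11.6 gives 585 − 27×11.6 = 271.8 → no gain ✓.
Strong-case (own payoff 585 − 17×11.6 = 387.8): to p=0 gives 296 → no gain ✓; to p=7.9 gives 495 − 17×7.9 = 360.7 → no gain ✓.
Weak-case (own payoff 296): to p=7.9 gives 495 − 44×7.9 = 147.4 → no gain ✓; to p=11.6 gives 585 − 44×11.6 = 74.6 → no gain ✓.
5 of the 6 constraints hold; not an equilibrium.

5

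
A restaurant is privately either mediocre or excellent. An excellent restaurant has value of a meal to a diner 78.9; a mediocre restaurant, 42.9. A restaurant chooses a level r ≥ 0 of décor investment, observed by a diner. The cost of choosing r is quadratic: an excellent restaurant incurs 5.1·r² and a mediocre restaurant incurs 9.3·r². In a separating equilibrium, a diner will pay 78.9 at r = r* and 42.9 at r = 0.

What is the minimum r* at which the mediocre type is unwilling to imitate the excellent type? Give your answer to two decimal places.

1.97

The mediocre type at r = 0 receives 42.9; imitating at r* yields 78.9 − 9.3·r*².
Indifference: 42.9 = 78.9 − 9.3·r*², so r*² = (78.9 − 42.9) / 9.3 ≈ 3.8710.
r* = √3.8710 ≈ 1.97.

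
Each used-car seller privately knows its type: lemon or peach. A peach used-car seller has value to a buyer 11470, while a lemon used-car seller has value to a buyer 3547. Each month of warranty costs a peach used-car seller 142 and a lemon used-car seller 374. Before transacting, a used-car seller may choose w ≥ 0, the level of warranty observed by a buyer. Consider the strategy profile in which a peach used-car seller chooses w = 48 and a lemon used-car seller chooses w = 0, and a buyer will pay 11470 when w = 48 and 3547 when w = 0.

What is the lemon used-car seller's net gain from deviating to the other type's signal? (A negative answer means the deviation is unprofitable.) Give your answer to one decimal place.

-10029.0

Playing w = 0 the lemon used-car seller receives 3547.
Deviating to w = 48 brings payment 11470 at cost 374 × 48 = 17952, netting -6482.
Gain from deviating: -6482 − 3547 = -10029.0.
The gain is negative, so the lemon type's incentive-compatibility constraint is satisfied.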